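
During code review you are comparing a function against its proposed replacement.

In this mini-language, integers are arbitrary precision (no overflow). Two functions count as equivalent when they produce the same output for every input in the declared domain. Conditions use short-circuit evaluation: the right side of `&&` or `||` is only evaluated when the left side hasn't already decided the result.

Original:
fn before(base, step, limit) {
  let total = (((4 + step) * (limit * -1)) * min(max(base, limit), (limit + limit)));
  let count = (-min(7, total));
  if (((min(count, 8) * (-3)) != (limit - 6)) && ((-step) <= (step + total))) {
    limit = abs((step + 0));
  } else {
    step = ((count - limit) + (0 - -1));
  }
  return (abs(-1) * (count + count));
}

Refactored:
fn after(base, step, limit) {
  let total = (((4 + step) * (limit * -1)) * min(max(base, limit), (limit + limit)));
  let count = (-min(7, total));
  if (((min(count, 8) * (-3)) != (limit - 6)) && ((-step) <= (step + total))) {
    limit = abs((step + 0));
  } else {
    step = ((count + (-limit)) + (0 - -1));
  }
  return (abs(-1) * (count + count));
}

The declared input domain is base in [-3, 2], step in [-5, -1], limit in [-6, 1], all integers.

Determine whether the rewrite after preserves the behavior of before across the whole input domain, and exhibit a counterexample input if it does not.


The two are interchangeable: arithmetic usage differs, and every declared input agrees.
As a probe, take base=0, step=-1, limit=1: before runs total := -3 | count := 3 | (((min(count, 8) * (-3)) != (limit - 6)) && ((-step) <= (step + total))): false | step := 3 | result 6; after runs total := -3 | count := 3 | (((min(count, 8) * (-3)) != (limit - 6)) && ((-step) <= (step + total))): false | step := 3 | result 6; both end at 6.
Across all 240 domain points the two functions coincide.
verdict: equivalent


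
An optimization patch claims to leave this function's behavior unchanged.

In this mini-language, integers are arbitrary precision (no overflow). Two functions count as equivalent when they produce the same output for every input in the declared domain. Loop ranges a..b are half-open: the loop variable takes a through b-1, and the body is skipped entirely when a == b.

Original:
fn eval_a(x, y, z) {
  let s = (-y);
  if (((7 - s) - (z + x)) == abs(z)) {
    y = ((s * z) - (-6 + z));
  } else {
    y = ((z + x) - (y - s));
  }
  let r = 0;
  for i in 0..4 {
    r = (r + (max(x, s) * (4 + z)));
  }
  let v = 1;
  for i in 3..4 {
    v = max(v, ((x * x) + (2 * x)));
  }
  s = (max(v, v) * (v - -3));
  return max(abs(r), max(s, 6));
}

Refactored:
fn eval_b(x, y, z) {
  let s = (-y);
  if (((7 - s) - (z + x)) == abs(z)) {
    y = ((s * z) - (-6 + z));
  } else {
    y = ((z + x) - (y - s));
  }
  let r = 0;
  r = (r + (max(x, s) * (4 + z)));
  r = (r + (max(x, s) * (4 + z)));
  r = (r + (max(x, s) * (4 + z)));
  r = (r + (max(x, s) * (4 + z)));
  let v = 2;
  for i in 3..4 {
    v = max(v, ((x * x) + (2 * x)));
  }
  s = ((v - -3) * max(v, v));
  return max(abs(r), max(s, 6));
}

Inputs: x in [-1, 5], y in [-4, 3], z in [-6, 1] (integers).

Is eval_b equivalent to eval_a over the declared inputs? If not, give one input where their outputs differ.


At x=-1, y=-4, z=-4: eval_a gives 6, eval_b gives 10.
verdict: not equivalent; witness: x=-1, y=-4, z=-4


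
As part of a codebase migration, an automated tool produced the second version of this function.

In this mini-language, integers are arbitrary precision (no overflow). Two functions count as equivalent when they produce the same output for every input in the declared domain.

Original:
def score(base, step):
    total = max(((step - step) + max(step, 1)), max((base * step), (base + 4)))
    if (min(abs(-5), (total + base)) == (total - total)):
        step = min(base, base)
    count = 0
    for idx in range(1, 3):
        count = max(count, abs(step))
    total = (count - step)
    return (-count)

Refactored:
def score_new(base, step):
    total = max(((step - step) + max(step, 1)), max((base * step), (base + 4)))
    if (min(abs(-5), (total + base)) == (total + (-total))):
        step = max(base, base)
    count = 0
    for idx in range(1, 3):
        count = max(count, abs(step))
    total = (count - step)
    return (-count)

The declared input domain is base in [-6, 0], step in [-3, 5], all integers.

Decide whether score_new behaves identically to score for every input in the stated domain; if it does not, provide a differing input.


Equivalent. Although `min(base, base)` became `max(base, base)`, no input in the stated domain can expose it.
Every one of the 63 inputs gives matching results.
Spot check at base=0, step=5 — score: total becomes 5; next (min(abs(-5), (total + base)) == (total - total)) evaluates to false; next count becomes 0; next at idx=1:; next count becomes 5; next at idx=2:; next count becomes 5; next total becomes 0; next final value -5. score_new: total becomes 5; next (min(abs(-5), (total + base)) == (total + (-total))) evaluates to false; next count becomes 0; next at idx=1:; next count becomes 5; next at idx=2:; next count becomes 5; next total becomes 0; next final value -5. Both give -5.
verdict: equivalent


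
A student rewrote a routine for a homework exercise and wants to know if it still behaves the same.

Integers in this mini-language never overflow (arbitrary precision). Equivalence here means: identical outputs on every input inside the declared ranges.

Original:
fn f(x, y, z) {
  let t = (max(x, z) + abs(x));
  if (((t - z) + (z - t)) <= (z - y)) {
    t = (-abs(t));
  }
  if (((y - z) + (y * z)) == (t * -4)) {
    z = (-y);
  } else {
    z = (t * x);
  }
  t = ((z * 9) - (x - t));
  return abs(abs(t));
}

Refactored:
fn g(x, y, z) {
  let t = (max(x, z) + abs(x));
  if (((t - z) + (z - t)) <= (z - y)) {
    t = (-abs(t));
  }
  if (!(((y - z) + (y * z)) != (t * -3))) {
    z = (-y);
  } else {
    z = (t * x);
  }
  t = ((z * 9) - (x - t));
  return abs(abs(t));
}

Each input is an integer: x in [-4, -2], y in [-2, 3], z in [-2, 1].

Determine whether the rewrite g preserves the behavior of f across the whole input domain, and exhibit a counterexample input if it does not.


There is a counterexample at x=-3, y=-2, z=-2: 20 on one side, 29 on the other.
f: t := 1 | (((t - z) + (z - t)) <= (z - y)): true | t := -1 | (((y - z) + (y * z)) == (t * -4)): true | z := 2 | t := 20 | result 20
g: t := 1 | (((t - z) + (z - t)) <= (z - y)): true | t := -1 | (!(((y - z) + (y * z)) != (t * -3))): false | z := 3 | t := 29 | result 29
verdict: not equivalent; witness: x=-3, y=-2, z=-2


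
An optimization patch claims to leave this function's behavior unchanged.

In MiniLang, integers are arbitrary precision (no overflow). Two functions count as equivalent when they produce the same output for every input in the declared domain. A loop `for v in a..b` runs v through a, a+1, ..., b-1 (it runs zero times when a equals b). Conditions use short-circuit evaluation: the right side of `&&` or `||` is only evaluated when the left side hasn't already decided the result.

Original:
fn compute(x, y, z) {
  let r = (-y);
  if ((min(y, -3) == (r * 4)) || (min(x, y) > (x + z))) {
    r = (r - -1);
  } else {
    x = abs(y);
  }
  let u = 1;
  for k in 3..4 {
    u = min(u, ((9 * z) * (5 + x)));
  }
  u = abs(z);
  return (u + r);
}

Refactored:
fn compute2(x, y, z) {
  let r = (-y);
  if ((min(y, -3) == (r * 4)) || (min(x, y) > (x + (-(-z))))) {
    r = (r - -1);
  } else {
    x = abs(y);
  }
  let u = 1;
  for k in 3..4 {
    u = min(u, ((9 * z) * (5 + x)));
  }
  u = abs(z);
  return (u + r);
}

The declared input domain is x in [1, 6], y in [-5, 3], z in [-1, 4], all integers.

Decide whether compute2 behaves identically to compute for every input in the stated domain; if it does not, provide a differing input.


The two are interchangeable: same computation, different form, and every declared input agrees.
Spot check at x=6, y=-3, z=-1 — compute: r becomes 3; next ((min(y, -3) == (r * 4)) || (min(x, y) > (x + z))) evaluates to false; next x becomes 3; next u becomes 1; next at k=3:; next u becomes -72; next u becomes 1; next final value 4. compute2: r becomes 3; next ((min(y, -3) == (r * 4)) || (min(x, y) > (x + (-(-z))))) evaluates to false; next x becomes 3; next u becomes 1; next at k=3:; next u becomes -72; next u becomes 1; next final value 4. Both give 4.
An exhaustive pass over the 324 declared inputs shows identical outputs.
verdict: equivalent


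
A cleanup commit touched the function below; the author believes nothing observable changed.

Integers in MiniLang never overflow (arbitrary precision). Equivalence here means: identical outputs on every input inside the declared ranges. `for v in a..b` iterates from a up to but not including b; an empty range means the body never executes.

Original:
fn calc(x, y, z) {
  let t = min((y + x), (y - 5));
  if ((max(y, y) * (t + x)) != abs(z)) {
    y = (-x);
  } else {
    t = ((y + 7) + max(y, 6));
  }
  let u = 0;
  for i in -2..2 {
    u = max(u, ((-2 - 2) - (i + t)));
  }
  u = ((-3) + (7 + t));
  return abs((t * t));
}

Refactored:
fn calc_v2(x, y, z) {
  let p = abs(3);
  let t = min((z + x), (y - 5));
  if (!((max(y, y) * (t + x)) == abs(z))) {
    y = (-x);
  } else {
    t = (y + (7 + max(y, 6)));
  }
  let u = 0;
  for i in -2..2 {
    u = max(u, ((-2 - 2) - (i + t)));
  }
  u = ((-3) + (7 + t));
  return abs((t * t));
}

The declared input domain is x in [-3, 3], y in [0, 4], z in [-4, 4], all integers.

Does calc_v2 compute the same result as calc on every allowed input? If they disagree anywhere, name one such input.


The rewrite breaks on x=-3, y=0, z=-4, where the results are 25 and 49.
calc: t becomes -5; next ((max(y, y) * (t + x)) != abs(z)) evaluates to true; next y becomes 3; next u becomes 0; next at i=-2:; next u becomes 3; next at i=-1:; next u becomes 3; next at i=0:; next u becomes 3; next at i=1:; next u becomes 3; next u becomes -1; next final value 25
calc_v2: p becomes 3; next t becomes -7; next (!((max(y, y) * (t + x)) == abs(z))) evaluates to true; next y becomes 3; next u becomes 0; next at i=-2:; next u becomes 5; next at i=-1:; next u becomes 5; next at i=0:; next u becomes 5; next at i=1:; next u becomes 5; next u becomes -3; next final value 49
verdict: not equivalent; witness: x=-3, y=0, z=-4


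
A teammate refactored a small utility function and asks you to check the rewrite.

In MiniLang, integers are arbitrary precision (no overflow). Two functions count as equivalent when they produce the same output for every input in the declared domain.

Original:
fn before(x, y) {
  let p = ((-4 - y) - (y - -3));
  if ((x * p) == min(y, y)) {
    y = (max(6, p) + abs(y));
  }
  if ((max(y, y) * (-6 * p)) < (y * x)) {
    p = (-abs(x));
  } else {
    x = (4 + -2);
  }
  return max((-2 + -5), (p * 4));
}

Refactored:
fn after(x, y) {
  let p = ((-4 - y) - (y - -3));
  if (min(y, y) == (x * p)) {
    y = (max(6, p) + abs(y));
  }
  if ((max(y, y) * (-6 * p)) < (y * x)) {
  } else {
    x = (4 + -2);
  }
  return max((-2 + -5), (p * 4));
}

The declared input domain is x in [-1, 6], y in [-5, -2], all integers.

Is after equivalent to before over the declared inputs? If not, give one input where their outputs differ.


Run the pair on x=-1, y=-2.
before: p = -3; ((x * p) == min(y, y)) -> false; ((max(y, y) * (-6 * p)) < (y * x)) -> true; p = -1; return -4
after: p = -3; (min(y, y) == (x * p)) -> false; ((max(y, y) * (-6 * p)) < (y * x)) -> true; return -7
-4 against -7: the behavior changed.
verdict: not equivalent; witness: x=-1, y=-2


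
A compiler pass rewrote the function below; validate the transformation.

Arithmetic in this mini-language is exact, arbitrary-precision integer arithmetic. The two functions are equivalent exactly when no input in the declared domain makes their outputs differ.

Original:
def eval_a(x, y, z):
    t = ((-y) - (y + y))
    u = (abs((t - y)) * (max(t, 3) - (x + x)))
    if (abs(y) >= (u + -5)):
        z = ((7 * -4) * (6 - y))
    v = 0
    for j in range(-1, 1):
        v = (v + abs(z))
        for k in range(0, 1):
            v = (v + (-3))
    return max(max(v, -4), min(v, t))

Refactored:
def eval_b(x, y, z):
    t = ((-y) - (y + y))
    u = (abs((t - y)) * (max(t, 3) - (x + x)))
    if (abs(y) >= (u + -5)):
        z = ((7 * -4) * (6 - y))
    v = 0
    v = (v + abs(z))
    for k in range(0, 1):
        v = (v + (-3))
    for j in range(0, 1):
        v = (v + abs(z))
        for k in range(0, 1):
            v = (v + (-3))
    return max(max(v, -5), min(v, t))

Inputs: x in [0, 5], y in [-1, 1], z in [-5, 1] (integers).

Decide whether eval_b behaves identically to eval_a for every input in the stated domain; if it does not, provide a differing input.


On input x=0, y=-1, z=0, eval_a returns -4 while eval_b returns -5.
verdict: not equivalent; witness: x=0, y=-1, z=0


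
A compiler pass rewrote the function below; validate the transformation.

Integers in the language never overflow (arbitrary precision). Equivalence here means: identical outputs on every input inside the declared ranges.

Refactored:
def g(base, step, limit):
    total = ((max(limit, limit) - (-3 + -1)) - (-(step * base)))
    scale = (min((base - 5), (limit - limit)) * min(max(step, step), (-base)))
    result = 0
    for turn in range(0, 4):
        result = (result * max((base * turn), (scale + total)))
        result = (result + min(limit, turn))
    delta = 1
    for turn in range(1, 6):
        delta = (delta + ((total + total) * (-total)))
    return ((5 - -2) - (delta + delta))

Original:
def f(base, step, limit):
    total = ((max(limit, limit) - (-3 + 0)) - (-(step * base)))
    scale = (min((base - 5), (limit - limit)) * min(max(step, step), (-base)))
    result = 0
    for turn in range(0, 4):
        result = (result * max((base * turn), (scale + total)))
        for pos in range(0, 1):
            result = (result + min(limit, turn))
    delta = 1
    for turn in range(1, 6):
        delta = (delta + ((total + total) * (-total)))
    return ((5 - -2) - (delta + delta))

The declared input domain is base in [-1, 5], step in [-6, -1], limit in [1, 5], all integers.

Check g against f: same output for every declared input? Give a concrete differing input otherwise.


At base=-1, step=-6, limit=1: f gives 2005, g gives 2425.
verdict: not equivalent; witness: base=-1, step=-6, limit=1


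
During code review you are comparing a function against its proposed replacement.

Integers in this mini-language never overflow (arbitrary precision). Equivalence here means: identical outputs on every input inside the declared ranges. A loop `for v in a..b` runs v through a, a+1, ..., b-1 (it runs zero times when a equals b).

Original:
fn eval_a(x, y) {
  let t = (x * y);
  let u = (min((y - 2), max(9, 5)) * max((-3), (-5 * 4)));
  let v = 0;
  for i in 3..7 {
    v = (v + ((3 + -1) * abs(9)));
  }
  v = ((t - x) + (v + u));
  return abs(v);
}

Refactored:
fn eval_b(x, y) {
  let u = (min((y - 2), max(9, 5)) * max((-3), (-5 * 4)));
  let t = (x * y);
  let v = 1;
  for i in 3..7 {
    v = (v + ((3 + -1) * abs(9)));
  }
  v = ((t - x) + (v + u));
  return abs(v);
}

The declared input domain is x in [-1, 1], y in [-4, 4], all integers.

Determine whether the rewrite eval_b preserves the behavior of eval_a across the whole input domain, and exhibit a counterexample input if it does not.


Consider the input x=-1, y=-4.
eval_a: t = 4; u = 18; v = 0; [i=3]; v = 18; [i=4]; v = 36; [i=5]; v = 54; [i=6]; v = 72; v = 95; return 95
eval_b: u = 18; t = 4; v = 1; [i=3]; v = 19; [i=4]; v = 37; [i=5]; v = 55; [i=6]; v = 73; v = 96; return 96
95 != 96, so the rewrite changes behavior.
verdict: not equivalent; witness: x=-1, y=-4


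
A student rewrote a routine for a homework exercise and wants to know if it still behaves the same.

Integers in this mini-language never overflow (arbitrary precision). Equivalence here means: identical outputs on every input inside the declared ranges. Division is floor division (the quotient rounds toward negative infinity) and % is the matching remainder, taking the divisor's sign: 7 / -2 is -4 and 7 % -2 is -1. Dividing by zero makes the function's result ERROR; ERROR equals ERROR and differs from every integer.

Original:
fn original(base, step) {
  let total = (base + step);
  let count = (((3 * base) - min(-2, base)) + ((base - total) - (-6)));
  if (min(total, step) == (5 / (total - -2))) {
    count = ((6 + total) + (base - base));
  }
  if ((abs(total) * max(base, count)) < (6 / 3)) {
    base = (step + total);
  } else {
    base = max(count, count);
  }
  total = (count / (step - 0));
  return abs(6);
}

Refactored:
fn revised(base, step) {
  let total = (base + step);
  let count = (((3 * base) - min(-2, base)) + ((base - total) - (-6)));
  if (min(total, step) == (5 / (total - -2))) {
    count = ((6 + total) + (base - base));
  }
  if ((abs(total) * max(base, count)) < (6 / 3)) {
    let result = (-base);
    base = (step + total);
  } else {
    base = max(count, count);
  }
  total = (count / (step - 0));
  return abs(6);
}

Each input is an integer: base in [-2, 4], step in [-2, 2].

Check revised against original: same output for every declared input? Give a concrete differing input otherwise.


This is a faithful refactor — local variable names differ; and statement counts differ, but the computed results match everywhere.
One worked example (base=-1, step=2) — original: total := 1 | count := 3 | (min(total, step) == (5 / (total - -2))): true | count := 7 | ((abs(total) * max(base, count)) < (6 / 3)): false | base := 7 | total := 3 | result 6; revised: total := 1 | count := 3 | (min(total, step) == (5 / (total - -2))): true | count := 7 | ((abs(total) * max(base, count)) < (6 / 3)): false | base := 7 | total := 3 | result 6; agreement on 6.
Sweeping the whole domain (35 inputs) finds no disagreement.
verdict: equivalent


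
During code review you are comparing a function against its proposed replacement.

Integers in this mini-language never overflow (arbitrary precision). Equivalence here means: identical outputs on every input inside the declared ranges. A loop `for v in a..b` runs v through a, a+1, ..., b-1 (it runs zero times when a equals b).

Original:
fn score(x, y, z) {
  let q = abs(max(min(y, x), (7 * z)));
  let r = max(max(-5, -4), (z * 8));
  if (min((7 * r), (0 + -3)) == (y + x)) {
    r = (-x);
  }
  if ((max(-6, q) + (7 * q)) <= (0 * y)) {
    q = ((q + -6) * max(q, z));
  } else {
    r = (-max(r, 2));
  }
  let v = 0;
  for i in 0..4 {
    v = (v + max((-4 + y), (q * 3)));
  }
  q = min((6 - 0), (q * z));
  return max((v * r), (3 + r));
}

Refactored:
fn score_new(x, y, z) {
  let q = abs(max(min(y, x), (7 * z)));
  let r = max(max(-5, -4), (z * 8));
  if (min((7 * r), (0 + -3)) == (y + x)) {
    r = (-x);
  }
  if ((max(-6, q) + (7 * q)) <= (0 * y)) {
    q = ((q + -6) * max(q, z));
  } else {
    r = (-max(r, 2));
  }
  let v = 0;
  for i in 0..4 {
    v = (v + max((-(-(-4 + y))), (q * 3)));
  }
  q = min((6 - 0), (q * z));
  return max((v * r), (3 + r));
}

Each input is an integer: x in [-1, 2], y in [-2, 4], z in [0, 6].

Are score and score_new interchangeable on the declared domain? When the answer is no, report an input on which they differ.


Side by side, the visible changes include: same computation, different form.
One worked example (x=0, y=4, z=1) — score: q becomes 7; next r becomes 8; next (min((7 * r), (0 + -3)) == (y + x)) evaluates to false; next ((max(-6, q) + (7 * q)) <= (0 * y)) evaluates to false; next r becomes -8; next v becomes 0; next at i=0:; next v becomes 21; next at i=1:; next v becomes 42; next at i=2:; next v becomes 63; next at i=3:; next v becomes 84; next q becomes 6; next final value -5; score_new: q becomes 7; next r becomes 8; next (min((7 * r), (0 + -3)) == (y + x)) evaluates to false; next ((max(-6, q) + (7 * q)) <= (0 * y)) evaluates to false; next r becomes -8; next v becomes 0; next at i=0:; next v becomes 21; next at i=1:; next v becomes 42; next at i=2:; next v becomes 63; next at i=3:; next v becomes 84; next q becomes 6; next final value -5; agreement on -5.
Across all 196 domain points the two functions coincide.
verdict: equivalent


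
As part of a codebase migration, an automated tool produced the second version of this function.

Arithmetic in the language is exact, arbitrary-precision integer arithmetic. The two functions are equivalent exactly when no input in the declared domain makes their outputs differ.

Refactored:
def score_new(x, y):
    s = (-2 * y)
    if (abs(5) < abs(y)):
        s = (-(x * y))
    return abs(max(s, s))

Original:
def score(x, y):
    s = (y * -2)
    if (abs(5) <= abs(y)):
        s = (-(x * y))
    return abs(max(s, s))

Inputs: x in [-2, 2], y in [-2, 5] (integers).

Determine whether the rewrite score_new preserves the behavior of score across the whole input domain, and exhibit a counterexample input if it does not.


There is a counterexample at x=-1, y=5: 5 on one side, 10 on the other.
score: s := -10 | (abs(5) <= abs(y)): true | s := 5 | result 5
score_new: s := -10 | (abs(5) < abs(y)): false | result 10
verdict: not equivalent; witness: x=-1, y=5


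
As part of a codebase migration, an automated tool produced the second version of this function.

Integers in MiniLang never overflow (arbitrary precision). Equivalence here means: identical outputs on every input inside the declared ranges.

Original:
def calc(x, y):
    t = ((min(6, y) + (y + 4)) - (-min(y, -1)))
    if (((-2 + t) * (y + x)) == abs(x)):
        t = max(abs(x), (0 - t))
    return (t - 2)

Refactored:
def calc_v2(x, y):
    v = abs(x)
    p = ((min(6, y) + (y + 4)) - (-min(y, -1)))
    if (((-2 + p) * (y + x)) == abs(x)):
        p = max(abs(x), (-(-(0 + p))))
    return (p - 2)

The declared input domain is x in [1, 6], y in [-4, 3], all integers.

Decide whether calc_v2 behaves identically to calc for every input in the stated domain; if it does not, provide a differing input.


These are not equivalent — on x=1, y=0 the outputs split (-1 vs 1).
calc: t := 3 | (((-2 + t) * (y + x)) == abs(x)): true | t := 1 | result -1
calc_v2: v := 1 | p := 3 | (((-2 + p) * (y + x)) == abs(x)): true | p := 3 | result 1
verdict: not equivalent; witness: x=1, y=0


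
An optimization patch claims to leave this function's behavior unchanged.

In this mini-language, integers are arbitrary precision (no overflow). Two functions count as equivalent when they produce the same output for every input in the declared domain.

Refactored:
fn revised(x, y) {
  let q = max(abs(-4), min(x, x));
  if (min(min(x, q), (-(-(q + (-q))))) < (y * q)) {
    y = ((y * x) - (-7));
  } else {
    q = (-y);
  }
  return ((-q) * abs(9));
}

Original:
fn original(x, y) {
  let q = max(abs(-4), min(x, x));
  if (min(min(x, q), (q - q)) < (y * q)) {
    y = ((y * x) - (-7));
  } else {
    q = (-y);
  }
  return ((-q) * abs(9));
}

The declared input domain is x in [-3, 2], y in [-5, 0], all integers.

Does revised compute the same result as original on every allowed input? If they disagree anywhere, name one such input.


Reading the diff, among the changes: arithmetic usage differs.
One worked example (x=2, y=-3) — original: q=4, then (min(min(x, q), (q - q)) < (y * q)) is false, then q=3, then returns -27; revised: q=4, then (min(min(x, q), (-(-(q + (-q))))) < (y * q)) is false, then q=3, then returns -27; agreement on -27.
Checked all 36 inputs in the declared domain: the outputs agree on every one.
verdict: equivalent


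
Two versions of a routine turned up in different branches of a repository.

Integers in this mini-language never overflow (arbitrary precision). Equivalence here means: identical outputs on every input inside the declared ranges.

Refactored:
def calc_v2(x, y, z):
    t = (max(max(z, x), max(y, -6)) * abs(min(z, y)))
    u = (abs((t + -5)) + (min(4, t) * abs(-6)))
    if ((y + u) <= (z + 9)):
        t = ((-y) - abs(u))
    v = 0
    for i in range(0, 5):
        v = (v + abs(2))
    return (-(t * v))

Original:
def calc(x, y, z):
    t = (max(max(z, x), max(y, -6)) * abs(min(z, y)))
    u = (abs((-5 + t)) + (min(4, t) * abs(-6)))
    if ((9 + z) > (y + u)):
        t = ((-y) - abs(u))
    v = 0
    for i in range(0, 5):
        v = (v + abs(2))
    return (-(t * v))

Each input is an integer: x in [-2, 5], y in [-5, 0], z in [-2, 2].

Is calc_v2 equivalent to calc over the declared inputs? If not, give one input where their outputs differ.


Run the pair on x=1, y=-1, z=0.
calc: t = 1; u = 10; ((9 + z) > (y + u)) -> false; v = 0; [i=0]; v = 2; [i=1]; v = 4; [i=2]; v = 6; [i=3]; v = 8; [i=4]; v = 10; return -10
calc_v2: t = 1; u = 10; ((y + u) <= (z + 9)) -> true; t = -9; v = 0; [i=0]; v = 2; [i=1]; v = 4; [i=2]; v = 6; [i=3]; v = 8; [i=4]; v = 10; return 90
-10 and 90 differ, so these are not the same function on this domain.
verdict: not equivalent; witness: x=1, y=-1, z=0


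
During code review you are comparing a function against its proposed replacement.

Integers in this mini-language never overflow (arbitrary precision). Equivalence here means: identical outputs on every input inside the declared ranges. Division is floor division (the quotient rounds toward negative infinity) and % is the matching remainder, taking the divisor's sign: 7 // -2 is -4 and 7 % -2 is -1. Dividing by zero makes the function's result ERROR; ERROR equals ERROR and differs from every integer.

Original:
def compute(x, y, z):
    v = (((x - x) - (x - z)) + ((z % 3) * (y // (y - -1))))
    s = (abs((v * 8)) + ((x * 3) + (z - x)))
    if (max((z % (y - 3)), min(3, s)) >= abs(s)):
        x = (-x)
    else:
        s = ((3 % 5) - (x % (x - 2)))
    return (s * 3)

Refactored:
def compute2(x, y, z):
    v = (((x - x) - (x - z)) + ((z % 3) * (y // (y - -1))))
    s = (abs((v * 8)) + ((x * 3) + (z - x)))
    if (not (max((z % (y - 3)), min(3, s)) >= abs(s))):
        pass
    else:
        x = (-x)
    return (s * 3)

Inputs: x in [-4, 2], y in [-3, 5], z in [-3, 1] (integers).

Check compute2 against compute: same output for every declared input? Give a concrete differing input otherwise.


The rewrite breaks on x=-4, y=-3, z=-3, where the results are 21 and -9.
compute: v := 1 | s := -3 | (max((z % (y - 3)), min(3, s)) >= abs(s)): false | s := 7 | result 21
compute2: v := 1 | s := -3 | (not (max((z % (y - 3)), min(3, s)) >= abs(s))): true | result -9
verdict: not equivalent; witness: x=-4, y=-3, z=-3


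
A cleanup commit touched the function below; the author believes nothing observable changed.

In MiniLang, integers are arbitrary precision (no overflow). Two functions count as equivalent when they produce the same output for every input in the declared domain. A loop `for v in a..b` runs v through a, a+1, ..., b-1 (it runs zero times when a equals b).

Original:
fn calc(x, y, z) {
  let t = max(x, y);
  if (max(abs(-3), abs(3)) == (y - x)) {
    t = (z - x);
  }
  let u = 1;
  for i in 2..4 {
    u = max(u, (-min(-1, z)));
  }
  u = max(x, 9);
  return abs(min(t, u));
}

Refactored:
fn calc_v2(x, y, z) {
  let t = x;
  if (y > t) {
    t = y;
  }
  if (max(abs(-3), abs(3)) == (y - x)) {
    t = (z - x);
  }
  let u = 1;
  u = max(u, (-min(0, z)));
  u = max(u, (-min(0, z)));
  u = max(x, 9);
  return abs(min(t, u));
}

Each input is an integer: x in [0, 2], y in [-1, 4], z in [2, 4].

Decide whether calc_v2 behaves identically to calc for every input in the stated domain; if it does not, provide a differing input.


Equivalent. Although `-1` became `0`, no input in the stated domain can expose it.
Sweeping the whole domain (54 inputs) finds no disagreement.
As a probe, take x=2, y=3, z=4: calc runs t=3, then (max(abs(-3), abs(3)) == (y - x)) is false, then u=1, then (i=2), then u=1, then (i=3), then u=1, then u=9, then returns 3; calc_v2 runs t=2, then (y > t) is true, then t=3, then (max(abs(-3), abs(3)) == (y - x)) is false, then u=1, then u=1, then u=1, then u=9, then returns 3; both end at 3.
verdict: equivalent


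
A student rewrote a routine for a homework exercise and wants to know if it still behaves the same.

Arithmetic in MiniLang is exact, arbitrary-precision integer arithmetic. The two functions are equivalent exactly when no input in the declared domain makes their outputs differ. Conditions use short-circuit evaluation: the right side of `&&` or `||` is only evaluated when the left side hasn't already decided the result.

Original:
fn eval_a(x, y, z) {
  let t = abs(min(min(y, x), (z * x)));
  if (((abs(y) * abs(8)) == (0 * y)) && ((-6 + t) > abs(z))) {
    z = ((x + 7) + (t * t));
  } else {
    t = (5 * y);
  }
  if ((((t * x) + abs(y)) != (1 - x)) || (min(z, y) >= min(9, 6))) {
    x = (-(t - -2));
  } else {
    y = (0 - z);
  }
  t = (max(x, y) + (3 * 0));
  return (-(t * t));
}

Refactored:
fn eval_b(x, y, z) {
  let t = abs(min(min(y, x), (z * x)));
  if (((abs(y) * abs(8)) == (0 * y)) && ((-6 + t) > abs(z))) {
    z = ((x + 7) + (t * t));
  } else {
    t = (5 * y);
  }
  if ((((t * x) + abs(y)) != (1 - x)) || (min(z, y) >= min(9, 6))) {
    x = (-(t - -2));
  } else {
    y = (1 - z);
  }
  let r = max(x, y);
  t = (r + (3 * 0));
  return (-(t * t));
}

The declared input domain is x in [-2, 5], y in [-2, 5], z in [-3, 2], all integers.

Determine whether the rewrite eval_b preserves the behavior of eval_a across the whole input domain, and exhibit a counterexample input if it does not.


The rewrite breaks on x=0, y=-1, z=-3, where the results are -9 and -16.
eval_a: t=1, then (((abs(y) * abs(8)) == (0 * y)) && ((-6 + t) > abs(z))) is false, then t=-5, then ((((t * x) + abs(y)) != (1 - x)) || (min(z, y) >= min(9, 6))) is false, then y=3, then t=3, then returns -9
eval_b: t=1, then (((abs(y) * abs(8)) == (0 * y)) && ((-6 + t) > abs(z))) is false, then t=-5, then ((((t * x) + abs(y)) != (1 - x)) || (min(z, y) >= min(9, 6))) is false, then y=4, then r=4, then t=4, then returns -16
verdict: not equivalent; witness: x=0, y=-1, z=-3


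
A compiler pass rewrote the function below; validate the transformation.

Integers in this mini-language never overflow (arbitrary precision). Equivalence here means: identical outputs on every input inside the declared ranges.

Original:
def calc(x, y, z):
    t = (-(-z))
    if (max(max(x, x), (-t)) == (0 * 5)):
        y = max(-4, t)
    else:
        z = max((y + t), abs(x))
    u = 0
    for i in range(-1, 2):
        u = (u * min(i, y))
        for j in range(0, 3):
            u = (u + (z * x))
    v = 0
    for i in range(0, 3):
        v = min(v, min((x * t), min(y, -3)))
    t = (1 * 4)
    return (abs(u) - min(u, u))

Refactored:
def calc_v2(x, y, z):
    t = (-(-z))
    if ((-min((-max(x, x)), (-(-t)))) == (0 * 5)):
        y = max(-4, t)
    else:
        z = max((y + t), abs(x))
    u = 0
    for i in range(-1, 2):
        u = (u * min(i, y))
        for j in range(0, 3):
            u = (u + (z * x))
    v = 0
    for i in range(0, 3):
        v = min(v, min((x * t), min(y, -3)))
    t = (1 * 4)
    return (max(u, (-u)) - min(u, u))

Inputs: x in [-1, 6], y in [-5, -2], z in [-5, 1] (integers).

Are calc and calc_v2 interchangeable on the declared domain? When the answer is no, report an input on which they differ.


Behavior is preserved: although min/max/abs usage differs, the outputs never diverge.
One worked example (x=4, y=-5, z=-5) — calc: t=-5, then (max(max(x, x), (-t)) == (0 * 5)) is false, then z=4, then u=0, then (i=-1), then u=0, then (j=0), then u=16, then (j=1), then u=32, then (j=2), then u=48, then (i=0), then u=-240, then (j=0), then u=-224, then (j=1), then u=-208, then (j=2), then u=-192, then (i=1), then u=960, then (j=0), then u=976, then (j=1), then u=992, then (j=2), then u=1008, then v=0, then (i=0), then v=-20, then (i=1), then v=-20, then (i=2), then v=-20, then t=4, then returns 0; calc_v2: t=-5, then ((-min((-max(x, x)), (-(-t)))) == (0 * 5)) is false, then z=4, then u=0, then (i=-1), then u=0, then (j=0), then u=16, then (j=1), then u=32, then (j=2), then u=48, then (i=0), then u=-240, then (j=0), then u=-224, then (j=1), then u=-208, then (j=2), then u=-192, then (i=1), then u=960, then (j=0), then u=976, then (j=1), then u=992, then (j=2), then u=1008, then v=0, then (i=0), then v=-20, then (i=1), then v=-20, then (i=2), then v=-20, then t=4, then returns 0; agreement on 0.
Sweeping the whole domain (224 inputs) finds no disagreement.
verdict: equivalent


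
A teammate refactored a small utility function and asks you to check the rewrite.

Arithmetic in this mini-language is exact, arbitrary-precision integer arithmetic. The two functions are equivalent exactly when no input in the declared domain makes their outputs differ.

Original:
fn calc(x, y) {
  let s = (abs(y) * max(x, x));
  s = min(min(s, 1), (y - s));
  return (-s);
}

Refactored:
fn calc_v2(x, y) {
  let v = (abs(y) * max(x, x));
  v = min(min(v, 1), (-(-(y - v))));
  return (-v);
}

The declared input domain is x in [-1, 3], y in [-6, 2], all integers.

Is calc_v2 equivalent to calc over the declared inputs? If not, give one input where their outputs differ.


Side by side, the visible changes include: local variable names differ.
Tracing x=0, y=-1: calc: s=0, then s=-1, then returns 1 | calc_v2: v=0, then v=-1, then returns 1 — matching result 1.
An exhaustive pass over the 45 declared inputs shows identical outputs.
verdict: equivalent


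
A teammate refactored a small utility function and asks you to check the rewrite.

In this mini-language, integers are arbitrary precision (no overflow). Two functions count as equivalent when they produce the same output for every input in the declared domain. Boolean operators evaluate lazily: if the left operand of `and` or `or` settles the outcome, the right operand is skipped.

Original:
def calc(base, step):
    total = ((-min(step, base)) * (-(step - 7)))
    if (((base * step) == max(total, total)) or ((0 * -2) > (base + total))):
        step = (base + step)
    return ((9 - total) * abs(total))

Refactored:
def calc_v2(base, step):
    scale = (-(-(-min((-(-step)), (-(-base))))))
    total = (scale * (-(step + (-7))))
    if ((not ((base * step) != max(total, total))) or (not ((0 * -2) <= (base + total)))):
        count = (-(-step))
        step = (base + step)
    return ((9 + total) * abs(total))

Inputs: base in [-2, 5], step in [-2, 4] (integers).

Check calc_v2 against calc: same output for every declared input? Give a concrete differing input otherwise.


The rewrite breaks on base=-2, step=-2, where the results are -162 and 486.
calc: total=18, then (((base * step) == max(total, total)) or ((0 * -2) > (base + total))) is false, then returns -162
calc_v2: scale=2, then total=18, then ((not ((base * step) != max(total, total))) or (not ((0 * -2) <= (base + total)))) is false, then returns 486
verdict: not equivalent; witness: base=-2, step=-2


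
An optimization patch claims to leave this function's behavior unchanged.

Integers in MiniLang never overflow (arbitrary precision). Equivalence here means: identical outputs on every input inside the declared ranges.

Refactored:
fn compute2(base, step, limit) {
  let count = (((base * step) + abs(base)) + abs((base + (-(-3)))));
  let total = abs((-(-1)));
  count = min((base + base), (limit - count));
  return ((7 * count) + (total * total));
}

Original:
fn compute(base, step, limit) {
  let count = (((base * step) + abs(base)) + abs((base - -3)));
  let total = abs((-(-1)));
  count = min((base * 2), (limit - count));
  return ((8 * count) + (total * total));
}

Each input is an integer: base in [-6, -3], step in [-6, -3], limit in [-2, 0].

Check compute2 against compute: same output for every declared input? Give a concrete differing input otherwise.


Take base=-6, step=-6, limit=-2.
compute: count becomes 45; next total becomes 1; next count becomes -47; next final value -375
compute2: count becomes 45; next total becomes 1; next count becomes -47; next final value -328
-375 != -328, so the rewrite changes behavior.
verdict: not equivalent; witness: base=-6, step=-6, limit=-2


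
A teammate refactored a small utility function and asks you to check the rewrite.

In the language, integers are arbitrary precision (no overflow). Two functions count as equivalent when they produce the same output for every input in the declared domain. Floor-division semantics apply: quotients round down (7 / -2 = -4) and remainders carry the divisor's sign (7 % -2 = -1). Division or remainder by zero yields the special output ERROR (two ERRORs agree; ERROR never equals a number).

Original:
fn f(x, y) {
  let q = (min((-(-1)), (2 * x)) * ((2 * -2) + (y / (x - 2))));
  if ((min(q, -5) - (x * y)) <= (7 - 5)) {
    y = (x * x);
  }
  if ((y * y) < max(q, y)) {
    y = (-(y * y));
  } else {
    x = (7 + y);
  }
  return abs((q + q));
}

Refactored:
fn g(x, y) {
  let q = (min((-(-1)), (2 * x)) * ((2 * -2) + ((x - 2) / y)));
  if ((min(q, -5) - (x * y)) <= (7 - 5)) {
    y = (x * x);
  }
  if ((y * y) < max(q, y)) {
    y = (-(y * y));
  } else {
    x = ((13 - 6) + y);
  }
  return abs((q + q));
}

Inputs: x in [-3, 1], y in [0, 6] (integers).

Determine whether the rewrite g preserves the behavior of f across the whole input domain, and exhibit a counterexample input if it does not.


Evaluate both at x=-3, y=0.
f: q=24, then ((min(q, -5) - (x * y)) <= (7 - 5)) is true, then y=9, then ((y * y) < max(q, y)) is false, then x=16, then returns 48
g: a zero divisor aborts: ERROR
48 and ERROR differ, so these are not the same function on this domain.
verdict: not equivalent; witness: x=-3, y=0


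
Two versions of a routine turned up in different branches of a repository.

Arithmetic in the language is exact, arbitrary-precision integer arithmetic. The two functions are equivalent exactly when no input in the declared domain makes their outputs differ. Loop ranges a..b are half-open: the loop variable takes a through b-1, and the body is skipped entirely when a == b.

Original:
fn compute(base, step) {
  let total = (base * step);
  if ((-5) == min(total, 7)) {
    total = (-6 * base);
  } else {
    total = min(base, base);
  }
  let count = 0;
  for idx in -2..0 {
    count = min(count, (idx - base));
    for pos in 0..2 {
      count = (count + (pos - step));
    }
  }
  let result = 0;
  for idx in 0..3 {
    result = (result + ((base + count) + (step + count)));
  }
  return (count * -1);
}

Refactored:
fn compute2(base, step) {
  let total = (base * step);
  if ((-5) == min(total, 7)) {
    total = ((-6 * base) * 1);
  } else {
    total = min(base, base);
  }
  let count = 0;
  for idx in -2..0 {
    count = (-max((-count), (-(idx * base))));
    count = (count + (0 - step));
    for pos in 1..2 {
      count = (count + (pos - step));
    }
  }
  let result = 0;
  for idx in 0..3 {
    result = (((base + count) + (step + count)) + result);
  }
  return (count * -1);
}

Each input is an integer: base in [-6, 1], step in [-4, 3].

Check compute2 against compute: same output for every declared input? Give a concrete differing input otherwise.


These are not equivalent — on base=-6, step=-4 the outputs split (-14 vs -15).
compute: total=24, then ((-5) == min(total, 7)) is false, then total=-6, then count=0, then (idx=-2), then count=0, then (pos=0), then count=4, then (pos=1), then count=9, then (idx=-1), then count=5, then (pos=0), then count=9, then (pos=1), then count=14, then result=0, then (idx=0), then result=18, then (idx=1), then result=36, then (idx=2), then result=54, then returns -14
compute2: total=24, then ((-5) == min(total, 7)) is false, then total=-6, then count=0, then (idx=-2), then count=0, then count=4, then (pos=1), then count=9, then (idx=-1), then count=6, then count=10, then (pos=1), then count=15, then result=0, then (idx=0), then result=20, then (idx=1), then result=40, then (idx=2), then result=60, then returns -15
verdict: not equivalent; witness: base=-6, step=-4


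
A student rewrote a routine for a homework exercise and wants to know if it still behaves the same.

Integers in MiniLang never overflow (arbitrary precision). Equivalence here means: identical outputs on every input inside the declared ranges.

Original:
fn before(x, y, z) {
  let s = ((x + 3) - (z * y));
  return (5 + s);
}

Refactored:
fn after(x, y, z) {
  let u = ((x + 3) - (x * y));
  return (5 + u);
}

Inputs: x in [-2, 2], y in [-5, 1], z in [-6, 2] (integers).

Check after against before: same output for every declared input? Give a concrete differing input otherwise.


There is a counterexample at x=-2, y=-5, z=-6: -24 on one side, -4 on the other.
before: s=-29, then returns -24
after: u=-9, then returns -4
verdict: not equivalent; witness: x=-2, y=-5, z=-6
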